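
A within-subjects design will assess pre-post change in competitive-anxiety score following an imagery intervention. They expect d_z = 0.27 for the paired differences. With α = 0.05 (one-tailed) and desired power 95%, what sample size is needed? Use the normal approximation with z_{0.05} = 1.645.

For a paired (one-sample on differences) test: n = ((z_{α} + z_β) / d)².
z_{α} + z_β = 1.645 + 1.645 = 3.290.
n = (3.290 / 0.27)² = 12.185² = 148.48.
Round up.

n = 149 pairs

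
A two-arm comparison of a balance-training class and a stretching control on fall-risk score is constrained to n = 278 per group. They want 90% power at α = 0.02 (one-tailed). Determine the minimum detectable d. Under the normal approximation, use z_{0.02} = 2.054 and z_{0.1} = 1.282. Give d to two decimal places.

For two independent groups of n = 278 each: d_min = (z_{α} + z_β)·√(2/n).
z-sum = 2.054 + 1.282 = 3.336.
d_min = 3.336 × √(2/278) = 3.336 × 0.0848 = 0.283.

d_min ≈ 0.28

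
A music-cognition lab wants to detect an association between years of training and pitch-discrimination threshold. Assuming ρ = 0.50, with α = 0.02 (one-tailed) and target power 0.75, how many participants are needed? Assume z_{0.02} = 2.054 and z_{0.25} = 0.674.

Fisher's z: C = ½·ln((1+r)/(1−r)) = ½·ln(3.0000) = 0.5493.
n = ((z_{α} + z_β)/C)² + 3.
(2.054 + 0.674) / 0.5493 = 2.728 / 0.5493 = 4.966.
n = 4.966² + 3 = 24.66 + 3 = 27.7.
Round up.

n = 28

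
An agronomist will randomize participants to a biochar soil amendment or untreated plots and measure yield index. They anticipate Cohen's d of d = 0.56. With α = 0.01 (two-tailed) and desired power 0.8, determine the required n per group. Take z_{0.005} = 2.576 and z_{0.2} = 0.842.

For two independent groups with equal n: n = 2·((z_{α/2} + z_β) / d)².
z_{α/2} + z_β = 2.576 + 0.842 = 3.418.
n = 2 × (3.418 / 0.56)² = 2 × 6.104² = 2 × 37.25 = 74.5.
Round up to the next whole participant.

n = 75 per group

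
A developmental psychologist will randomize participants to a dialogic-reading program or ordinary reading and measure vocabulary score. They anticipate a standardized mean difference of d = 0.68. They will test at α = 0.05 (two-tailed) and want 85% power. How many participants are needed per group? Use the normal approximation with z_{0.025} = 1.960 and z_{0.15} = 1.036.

n = 39 per group

For two independent groups with equal n: n = 2·((z_{α/2} + z_β) / d)².
z_{α/2} + z_β = 1.960 + 1.036 = 2.996.
n = 2 × (2.996 / 0.68)² = 2 × 4.406² = 2 × 19.41 = 38.8.
Round up to the next whole participant.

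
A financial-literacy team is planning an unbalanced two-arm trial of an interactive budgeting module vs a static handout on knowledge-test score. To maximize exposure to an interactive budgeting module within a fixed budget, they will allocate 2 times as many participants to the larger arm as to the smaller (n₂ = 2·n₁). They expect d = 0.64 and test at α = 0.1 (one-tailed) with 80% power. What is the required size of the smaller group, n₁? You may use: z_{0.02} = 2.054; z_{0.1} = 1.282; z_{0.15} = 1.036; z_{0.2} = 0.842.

With allocation ratio k = n₂/n₁ = 2, Var(x̄₁−x̄₂) = σ²(1/n₁ + 1/(k·n₁)) = σ²·(k+1)/(k·n₁).
So n₁ = (1 + 1/k)·((z_{α} + z_β)/d)² = 1.500 × (2.124/0.64)².
n₁ = 1.500 × 11.01 = 16.5.
Round up: n₁ = 17, giving n₂ = 2 × 17 = 34.

n₁ = 17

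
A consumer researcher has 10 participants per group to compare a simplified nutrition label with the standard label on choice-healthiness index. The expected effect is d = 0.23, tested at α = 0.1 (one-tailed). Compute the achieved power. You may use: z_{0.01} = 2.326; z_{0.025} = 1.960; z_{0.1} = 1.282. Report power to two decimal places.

power ≈ 0.22

For two equal groups, power = Φ(d·√(n/2) − z_{α}).
d·√(n/2) = 0.23 × √(10/2) = 0.23 × 2.236 = 0.514.
z_β = 0.514 − 1.282 = -0.768.
Power = Φ(-0.768) = 0.221.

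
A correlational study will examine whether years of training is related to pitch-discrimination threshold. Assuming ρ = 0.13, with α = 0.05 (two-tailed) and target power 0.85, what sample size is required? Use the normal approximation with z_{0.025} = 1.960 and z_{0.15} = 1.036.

Fisher's z: C = ½·ln((1+r)/(1−r)) = ½·ln(1.2989) = 0.1307.
n = ((z_{α/2} + z_β)/C)² + 3.
(1.960 + 1.036) / 0.1307 = 2.996 / 0.1307 = 22.923.
n = 22.923² + 3 = 525.45 + 3 = 528.5.
Round up.

n = 529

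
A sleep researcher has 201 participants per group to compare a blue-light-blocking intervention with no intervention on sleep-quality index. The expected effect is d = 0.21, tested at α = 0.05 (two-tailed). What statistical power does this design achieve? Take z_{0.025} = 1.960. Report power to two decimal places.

power ≈ 0.56

For two equal groups, power = Φ(d·√(n/2) − z_{α/2}).
d·√(n/2) = 0.21 × √(201/2) = 0.21 × 10.025 = 2.105.
z_β = 2.105 − 1.960 = 0.145.
Power = Φ(0.145) = 0.558.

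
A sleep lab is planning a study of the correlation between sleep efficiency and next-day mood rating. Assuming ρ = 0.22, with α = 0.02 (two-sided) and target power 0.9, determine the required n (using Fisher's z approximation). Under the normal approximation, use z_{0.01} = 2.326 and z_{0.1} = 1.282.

n = 264

Fisher's z: C = ½·ln((1+r)/(1−r)) = ½·ln(1.5641) = 0.2237.
n = ((z_{α/2} + z_β)/C)² + 3.
(2.326 + 1.282) / 0.2237 = 3.608 / 0.2237 = 16.129.
n = 16.129² + 3 = 260.14 + 3 = 263.1.
Round up.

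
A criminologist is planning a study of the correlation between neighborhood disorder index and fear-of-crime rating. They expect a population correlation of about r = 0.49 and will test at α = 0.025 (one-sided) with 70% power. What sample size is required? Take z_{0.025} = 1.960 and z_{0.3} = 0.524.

Fisher's z: C = ½·ln((1+r)/(1−r)) = ½·ln(2.9216) = 0.5361.
n = ((z_{α} + z_β)/C)² + 3.
(1.960 + 0.524) / 0.5361 = 2.484 / 0.5361 = 4.633.
n = 4.633² + 3 = 21.47 + 3 = 24.5.
Round up.

n = 25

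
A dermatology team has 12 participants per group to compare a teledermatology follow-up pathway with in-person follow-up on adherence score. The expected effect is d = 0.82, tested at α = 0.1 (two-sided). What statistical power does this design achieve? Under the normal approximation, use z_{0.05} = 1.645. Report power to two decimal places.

For two equal groups, power = Φ(d·√(n/2) − z_{α/2}).
d·√(n/2) = 0.82 × √(12/2) = 0.82 × 2.449 = 2.009.
z_β = 2.009 − 1.645 = 0.364.
Power = Φ(0.364) = 0.642.

power ≈ 0.64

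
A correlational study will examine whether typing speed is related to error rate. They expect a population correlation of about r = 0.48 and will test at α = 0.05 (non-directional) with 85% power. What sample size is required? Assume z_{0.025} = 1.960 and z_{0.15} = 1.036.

Fisher's z: C = ½·ln((1+r)/(1−r)) = ½·ln(2.8462) = 0.5230.
n = ((z_{α/2} + z_β)/C)² + 3.
(1.960 + 1.036) / 0.5230 = 2.996 / 0.5230 = 5.728.
n = 5.728² + 3 = 32.82 + 3 = 35.8.
Round up.

n = 36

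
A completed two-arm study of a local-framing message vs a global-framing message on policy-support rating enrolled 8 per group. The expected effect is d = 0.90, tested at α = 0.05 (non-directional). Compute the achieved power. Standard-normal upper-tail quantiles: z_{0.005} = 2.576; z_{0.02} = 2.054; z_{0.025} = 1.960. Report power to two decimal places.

For two equal groups, power = Φ(d·√(n/2) − z_{α/2}).
d·√(n/2) = 0.90 × √(8/2) = 0.90 × 2.000 = 1.800.
z_β = 1.800 − 1.960 = -0.160.
Power = Φ(-0.160) = 0.436.

power ≈ 0.44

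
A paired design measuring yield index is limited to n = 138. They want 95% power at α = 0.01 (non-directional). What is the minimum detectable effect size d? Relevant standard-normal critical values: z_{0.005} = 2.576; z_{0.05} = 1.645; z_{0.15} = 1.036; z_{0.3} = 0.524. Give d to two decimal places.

For a single sample (or paired design) of n = 138: d_min = (z_{α/2} + z_β)/√n.
z-sum = 2.576 + 1.645 = 4.221.
d_min = 4.221 / √138 = 4.221 / 11.747 = 0.359.

d_min ≈ 0.36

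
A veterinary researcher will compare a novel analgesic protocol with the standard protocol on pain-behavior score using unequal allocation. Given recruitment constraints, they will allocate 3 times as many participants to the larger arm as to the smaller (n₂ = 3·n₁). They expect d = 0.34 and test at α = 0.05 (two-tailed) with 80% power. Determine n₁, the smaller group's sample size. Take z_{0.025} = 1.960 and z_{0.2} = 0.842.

n₁ = 91

With allocation ratio k = n₂/n₁ = 3, Var(x̄₁−x̄₂) = σ²(1/n₁ + 1/(k·n₁)) = σ²·(k+1)/(k·n₁).
So n₁ = (1 + 1/k)·((z_{α/2} + z_β)/d)² = 1.333 × (2.802/0.34)².
n₁ = 1.333 × 67.92 = 90.6.
Round up: n₁ = 91, giving n₂ = 3 × 91 = 273.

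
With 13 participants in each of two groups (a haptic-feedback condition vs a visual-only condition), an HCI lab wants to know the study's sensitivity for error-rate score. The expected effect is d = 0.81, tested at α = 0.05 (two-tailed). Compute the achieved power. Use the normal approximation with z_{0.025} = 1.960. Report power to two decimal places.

power ≈ 0.54

For two equal groups, power = Φ(d·√(n/2) − z_{α/2}).
d·√(n/2) = 0.81 × √(13/2) = 0.81 × 2.550 = 2.065.
z_β = 2.065 − 1.960 = 0.105.
Power = Φ(0.105) = 0.542.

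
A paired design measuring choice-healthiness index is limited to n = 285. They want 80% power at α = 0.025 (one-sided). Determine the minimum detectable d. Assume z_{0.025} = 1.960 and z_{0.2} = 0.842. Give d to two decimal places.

d_min ≈ 0.17

For a single sample (or paired design) of n = 285: d_min = (z_{α} + z_β)/√n.
z-sum = 1.960 + 0.842 = 2.802.
d_min = 2.802 / √285 = 2.802 / 16.882 = 0.166.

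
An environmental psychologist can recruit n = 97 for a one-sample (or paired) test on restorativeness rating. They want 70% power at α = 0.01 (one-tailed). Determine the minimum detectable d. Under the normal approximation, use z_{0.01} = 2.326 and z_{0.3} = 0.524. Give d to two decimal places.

For a single sample (or paired design) of n = 97: d_min = (z_{α} + z_β)/√n.
z-sum = 2.326 + 0.524 = 2.850.
d_min = 2.850 / √97 = 2.850 / 9.849 = 0.289.

d_min ≈ 0.29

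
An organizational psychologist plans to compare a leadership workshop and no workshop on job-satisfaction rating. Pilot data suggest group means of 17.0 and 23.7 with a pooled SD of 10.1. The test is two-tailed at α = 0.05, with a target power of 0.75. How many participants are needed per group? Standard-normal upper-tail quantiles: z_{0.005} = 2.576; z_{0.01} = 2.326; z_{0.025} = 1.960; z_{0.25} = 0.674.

Cohen's d = |M₁ − M₂| / SD_pooled = |17.0 − 23.7| / 10.1 = 6.7 / 10.1 = 0.663.
For two independent groups with equal n: n = 2·((z_{α/2} + z_β) / d)².
z_{α/2} + z_β = 1.960 + 0.674 = 2.634.
n = 2 × (2.634 / 0.663)² = 2 × 3.973² = 2 × 15.78 = 31.6.
Round up to the next whole participant.

n = 32 per group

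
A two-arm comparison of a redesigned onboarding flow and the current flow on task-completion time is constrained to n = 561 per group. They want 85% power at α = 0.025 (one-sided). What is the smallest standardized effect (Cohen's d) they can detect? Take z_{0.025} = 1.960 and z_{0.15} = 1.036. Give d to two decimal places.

For two independent groups of n = 561 each: d_min = (z_{α} + z_β)·√(2/n).
z-sum = 1.960 + 1.036 = 2.996.
d_min = 2.996 × √(2/561) = 2.996 × 0.0597 = 0.179.

d_min ≈ 0.18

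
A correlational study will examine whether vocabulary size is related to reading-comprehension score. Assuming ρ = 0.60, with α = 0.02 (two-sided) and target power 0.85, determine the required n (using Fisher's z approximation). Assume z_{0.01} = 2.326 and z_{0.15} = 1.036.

Fisher's z: C = ½·ln((1+r)/(1−r)) = ½·ln(4.0000) = 0.6931.
n = ((z_{α/2} + z_β)/C)² + 3.
(2.326 + 1.036) / 0.6931 = 3.362 / 0.6931 = 4.851.
n = 4.851² + 3 = 23.53 + 3 = 26.5.
Round up.

n = 27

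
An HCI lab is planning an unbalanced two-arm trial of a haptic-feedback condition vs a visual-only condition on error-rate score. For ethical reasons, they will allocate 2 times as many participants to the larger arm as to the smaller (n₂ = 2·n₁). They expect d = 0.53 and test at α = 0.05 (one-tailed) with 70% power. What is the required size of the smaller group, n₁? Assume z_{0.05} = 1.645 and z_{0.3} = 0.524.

n₁ = 26

With allocation ratio k = n₂/n₁ = 2, Var(x̄₁−x̄₂) = σ²(1/n₁ + 1/(k·n₁)) = σ²·(k+1)/(k·n₁).
So n₁ = (1 + 1/k)·((z_{α} + z_β)/d)² = 1.500 × (2.169/0.53)².
n₁ = 1.500 × 16.75 = 25.1.
Round up: n₁ = 26, giving n₂ = 2 × 26 = 52.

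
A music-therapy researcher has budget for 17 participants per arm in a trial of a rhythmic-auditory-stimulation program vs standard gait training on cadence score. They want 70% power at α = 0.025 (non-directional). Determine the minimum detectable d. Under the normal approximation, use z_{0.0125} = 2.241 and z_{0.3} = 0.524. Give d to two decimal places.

d_min ≈ 0.95

For two independent groups of n = 17 each: d_min = (z_{α/2} + z_β)·√(2/n).
z-sum = 2.241 + 0.524 = 2.765.
d_min = 2.765 × √(2/17) = 2.765 × 0.3430 = 0.948.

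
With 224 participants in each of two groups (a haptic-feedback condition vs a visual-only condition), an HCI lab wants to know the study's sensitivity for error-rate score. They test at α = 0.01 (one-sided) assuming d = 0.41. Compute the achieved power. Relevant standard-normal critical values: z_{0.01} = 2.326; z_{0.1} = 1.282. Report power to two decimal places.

For two equal groups, power = Φ(d·√(n/2) − z_{α}).
d·√(n/2) = 0.41 × √(224/2) = 0.41 × 10.583 = 4.339.
z_β = 4.339 − 2.326 = 2.013.
Power = Φ(2.013) = 0.978.

power ≈ 0.98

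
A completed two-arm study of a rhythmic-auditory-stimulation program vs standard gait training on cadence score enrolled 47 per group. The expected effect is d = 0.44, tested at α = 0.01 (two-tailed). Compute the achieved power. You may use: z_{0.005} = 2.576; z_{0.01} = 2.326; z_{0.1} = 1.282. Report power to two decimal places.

power ≈ 0.33

For two equal groups, power = Φ(d·√(n/2) − z_{α/2}).
d·√(n/2) = 0.44 × √(47/2) = 0.44 × 4.848 = 2.133.
z_β = 2.133 − 2.576 = -0.443.
Power = Φ(-0.443) = 0.329.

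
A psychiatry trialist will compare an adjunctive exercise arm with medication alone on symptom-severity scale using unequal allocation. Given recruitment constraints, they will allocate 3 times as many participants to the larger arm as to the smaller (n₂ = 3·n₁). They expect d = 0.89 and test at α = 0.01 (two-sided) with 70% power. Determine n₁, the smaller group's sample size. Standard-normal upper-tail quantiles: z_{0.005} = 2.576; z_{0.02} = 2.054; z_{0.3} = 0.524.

n₁ = 17

With allocation ratio k = n₂/n₁ = 3, Var(x̄₁−x̄₂) = σ²(1/n₁ + 1/(k·n₁)) = σ²·(k+1)/(k·n₁).
So n₁ = (1 + 1/k)·((z_{α/2} + z_β)/d)² = 1.333 × (3.100/0.89)².
n₁ = 1.333 × 12.13 = 16.2.
Round up: n₁ = 17, giving n₂ = 3 × 17 = 51.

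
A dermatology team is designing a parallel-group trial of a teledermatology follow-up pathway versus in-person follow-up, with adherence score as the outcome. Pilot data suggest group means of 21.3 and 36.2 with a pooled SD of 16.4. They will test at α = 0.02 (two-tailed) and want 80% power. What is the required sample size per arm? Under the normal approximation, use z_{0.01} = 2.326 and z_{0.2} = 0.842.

n = 25 per group

Cohen's d = |M₁ − M₂| / SD_pooled = |21.3 − 36.2| / 16.4 = 14.9 / 16.4 = 0.909.
For two independent groups with equal n: n = 2·((z_{α/2} + z_β) / d)².
z_{α/2} + z_β = 2.326 + 0.842 = 3.168.
n = 2 × (3.168 / 0.909)² = 2 × 3.485² = 2 × 12.15 = 24.3.
Round up to the next whole participant.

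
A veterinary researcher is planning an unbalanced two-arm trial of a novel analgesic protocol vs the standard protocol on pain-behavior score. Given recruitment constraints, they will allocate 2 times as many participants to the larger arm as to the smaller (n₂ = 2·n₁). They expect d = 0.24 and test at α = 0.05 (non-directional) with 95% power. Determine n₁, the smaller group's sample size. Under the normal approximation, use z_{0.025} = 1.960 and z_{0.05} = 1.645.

With allocation ratio k = n₂/n₁ = 2, Var(x̄₁−x̄₂) = σ²(1/n₁ + 1/(k·n₁)) = σ²·(k+1)/(k·n₁).
So n₁ = (1 + 1/k)·((z_{α/2} + z_β)/d)² = 1.500 × (3.605/0.24)².
n₁ = 1.500 × 225.63 = 338.4.
Round up: n₁ = 339, giving n₂ = 2 × 339 = 678.

n₁ = 339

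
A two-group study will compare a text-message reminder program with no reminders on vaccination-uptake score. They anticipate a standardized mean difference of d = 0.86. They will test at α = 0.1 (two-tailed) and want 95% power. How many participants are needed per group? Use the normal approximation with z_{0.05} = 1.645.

n = 30 per group

For two independent groups with equal n: n = 2·((z_{α/2} + z_β) / d)².
z_{α/2} + z_β = 1.645 + 1.645 = 3.290.
n = 2 × (3.290 / 0.86)² = 2 × 3.826² = 2 × 14.64 = 29.3.
Round up to the next whole participant.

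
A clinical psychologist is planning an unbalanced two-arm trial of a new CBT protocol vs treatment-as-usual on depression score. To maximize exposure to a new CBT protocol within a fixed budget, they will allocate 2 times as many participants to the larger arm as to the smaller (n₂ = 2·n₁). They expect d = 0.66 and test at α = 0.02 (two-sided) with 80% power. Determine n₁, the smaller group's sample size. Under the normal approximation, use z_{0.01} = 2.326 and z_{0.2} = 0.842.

n₁ = 35

With allocation ratio k = n₂/n₁ = 2, Var(x̄₁−x̄₂) = σ²(1/n₁ + 1/(k·n₁)) = σ²·(k+1)/(k·n₁).
So n₁ = (1 + 1/k)·((z_{α/2} + z_β)/d)² = 1.500 × (3.168/0.66)².
n₁ = 1.500 × 23.04 = 34.6.
Round up: n₁ = 35, giving n₂ = 2 × 35 = 70.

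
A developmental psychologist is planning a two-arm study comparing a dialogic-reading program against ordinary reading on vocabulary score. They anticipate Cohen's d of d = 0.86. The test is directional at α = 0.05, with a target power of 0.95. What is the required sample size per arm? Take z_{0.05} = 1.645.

For two independent groups with equal n: n = 2·((z_{α} + z_β) / d)².
z_{α} + z_β = 1.645 + 1.645 = 3.290.
n = 2 × (3.290 / 0.86)² = 2 × 3.826² = 2 × 14.64 = 29.3.
Round up to the next whole participant.

n = 30 per group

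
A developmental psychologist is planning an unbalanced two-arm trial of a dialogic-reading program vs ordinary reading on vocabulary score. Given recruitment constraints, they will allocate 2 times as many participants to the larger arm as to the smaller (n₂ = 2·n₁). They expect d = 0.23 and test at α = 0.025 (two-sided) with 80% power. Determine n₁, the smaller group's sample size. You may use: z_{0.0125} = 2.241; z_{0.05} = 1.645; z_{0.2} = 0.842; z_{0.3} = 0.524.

n₁ = 270

With allocation ratio k = n₂/n₁ = 2, Var(x̄₁−x̄₂) = σ²(1/n₁ + 1/(k·n₁)) = σ²·(k+1)/(k·n₁).
So n₁ = (1 + 1/k)·((z_{α/2} + z_β)/d)² = 1.500 × (3.083/0.23)².
n₁ = 1.500 × 179.68 = 269.5.
Round up: n₁ = 270, giving n₂ = 2 × 270 = 540.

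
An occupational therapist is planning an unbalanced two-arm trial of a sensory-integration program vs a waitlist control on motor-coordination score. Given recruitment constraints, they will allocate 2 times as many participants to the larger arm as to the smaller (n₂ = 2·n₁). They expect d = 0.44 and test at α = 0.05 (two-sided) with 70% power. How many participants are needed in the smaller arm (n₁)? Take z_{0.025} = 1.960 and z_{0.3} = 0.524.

n₁ = 48

With allocation ratio k = n₂/n₁ = 2, Var(x̄₁−x̄₂) = σ²(1/n₁ + 1/(k·n₁)) = σ²·(k+1)/(k·n₁).
So n₁ = (1 + 1/k)·((z_{α/2} + z_β)/d)² = 1.500 × (2.484/0.44)².
n₁ = 1.500 × 31.87 = 47.8.
Round up: n₁ = 48, giving n₂ = 2 × 48 = 96.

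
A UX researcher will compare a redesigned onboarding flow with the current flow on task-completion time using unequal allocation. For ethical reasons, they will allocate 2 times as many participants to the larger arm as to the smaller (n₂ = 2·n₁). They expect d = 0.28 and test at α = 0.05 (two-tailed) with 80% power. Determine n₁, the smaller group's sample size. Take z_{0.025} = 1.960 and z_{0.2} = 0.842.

With allocation ratio k = n₂/n₁ = 2, Var(x̄₁−x̄₂) = σ²(1/n₁ + 1/(k·n₁)) = σ²·(k+1)/(k·n₁).
So n₁ = (1 + 1/k)·((z_{α/2} + z_β)/d)² = 1.500 × (2.802/0.28)².
n₁ = 1.500 × 100.14 = 150.2.
Round up: n₁ = 151, giving n₂ = 2 × 151 = 302.

n₁ = 151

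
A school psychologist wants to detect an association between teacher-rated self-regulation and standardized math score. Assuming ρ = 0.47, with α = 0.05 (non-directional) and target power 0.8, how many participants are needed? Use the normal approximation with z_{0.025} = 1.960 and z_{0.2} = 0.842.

n = 34

Fisher's z: C = ½·ln((1+r)/(1−r)) = ½·ln(2.7736) = 0.5101.
n = ((z_{α/2} + z_β)/C)² + 3.
(1.960 + 0.842) / 0.5101 = 2.802 / 0.5101 = 5.493.
n = 5.493² + 3 = 30.17 + 3 = 33.2.
Round up.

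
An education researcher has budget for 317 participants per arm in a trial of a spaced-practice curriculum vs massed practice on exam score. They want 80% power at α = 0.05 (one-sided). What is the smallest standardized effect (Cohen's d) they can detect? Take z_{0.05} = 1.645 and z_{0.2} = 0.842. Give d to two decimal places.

For two independent groups of n = 317 each: d_min = (z_{α} + z_β)·√(2/n).
z-sum = 1.645 + 0.842 = 2.487.
d_min = 2.487 × √(2/317) = 2.487 × 0.0794 = 0.198.

d_min ≈ 0.20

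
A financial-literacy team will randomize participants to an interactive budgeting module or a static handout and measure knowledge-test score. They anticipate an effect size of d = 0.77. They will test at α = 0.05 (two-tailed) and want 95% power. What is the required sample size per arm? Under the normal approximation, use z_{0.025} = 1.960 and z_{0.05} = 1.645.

n = 44 per group

For two independent groups with equal n: n = 2·((z_{α/2} + z_β) / d)².
z_{α/2} + z_β = 1.960 + 1.645 = 3.605.
n = 2 × (3.605 / 0.77)² = 2 × 4.682² = 2 × 21.92 = 43.8.
Round up to the next whole participant.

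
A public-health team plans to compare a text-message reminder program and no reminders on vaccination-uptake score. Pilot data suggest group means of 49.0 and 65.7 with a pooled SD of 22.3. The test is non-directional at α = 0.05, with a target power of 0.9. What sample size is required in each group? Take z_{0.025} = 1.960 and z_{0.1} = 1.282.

Cohen's d = |M₁ − M₂| / SD_pooled = |49.0 − 65.7| / 22.3 = 16.7 / 22.3 = 0.749.
For two independent groups with equal n: n = 2·((z_{α/2} + z_β) / d)².
z_{α/2} + z_β = 1.960 + 1.282 = 3.242.
n = 2 × (3.242 / 0.749)² = 2 × 4.328² = 2 × 18.74 = 37.5.
Round up to the next whole participant.

n = 38 per group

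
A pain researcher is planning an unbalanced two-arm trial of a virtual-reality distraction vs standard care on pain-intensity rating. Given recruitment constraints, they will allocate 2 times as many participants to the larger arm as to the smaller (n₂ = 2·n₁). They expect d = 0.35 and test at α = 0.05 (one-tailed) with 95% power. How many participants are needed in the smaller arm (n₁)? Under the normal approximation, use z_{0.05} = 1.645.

With allocation ratio k = n₂/n₁ = 2, Var(x̄₁−x̄₂) = σ²(1/n₁ + 1/(k·n₁)) = σ²·(k+1)/(k·n₁).
So n₁ = (1 + 1/k)·((z_{α} + z_β)/d)² = 1.500 × (3.290/0.35)².
n₁ = 1.500 × 88.36 = 132.5.
Round up: n₁ = 133, giving n₂ = 2 × 133 = 266.

n₁ = 133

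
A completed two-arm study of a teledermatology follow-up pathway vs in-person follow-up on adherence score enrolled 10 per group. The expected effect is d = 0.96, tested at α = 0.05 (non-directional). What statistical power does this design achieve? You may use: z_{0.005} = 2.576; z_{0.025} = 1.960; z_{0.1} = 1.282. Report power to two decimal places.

For two equal groups, power = Φ(d·√(n/2) − z_{α/2}).
d·√(n/2) = 0.96 × √(10/2) = 0.96 × 2.236 = 2.147.
z_β = 2.147 − 1.960 = 0.187.
Power = Φ(0.187) = 0.574.

power ≈ 0.57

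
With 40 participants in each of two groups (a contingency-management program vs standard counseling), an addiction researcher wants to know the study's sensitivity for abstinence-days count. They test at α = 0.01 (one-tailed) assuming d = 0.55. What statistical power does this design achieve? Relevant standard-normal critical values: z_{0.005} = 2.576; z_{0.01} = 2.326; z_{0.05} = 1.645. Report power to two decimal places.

For two equal groups, power = Φ(d·√(n/2) − z_{α}).
d·√(n/2) = 0.55 × √(40/2) = 0.55 × 4.472 = 2.460.
z_β = 2.460 − 2.326 = 0.134.
Power = Φ(0.134) = 0.553.

power ≈ 0.55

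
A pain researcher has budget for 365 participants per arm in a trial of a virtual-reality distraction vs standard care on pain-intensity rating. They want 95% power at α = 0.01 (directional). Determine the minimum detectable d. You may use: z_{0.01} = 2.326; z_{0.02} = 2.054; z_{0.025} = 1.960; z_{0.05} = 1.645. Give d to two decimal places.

d_min ≈ 0.29

For two independent groups of n = 365 each: d_min = (z_{α} + z_β)·√(2/n).
z-sum = 2.326 + 1.645 = 3.971.
d_min = 3.971 × √(2/365) = 3.971 × 0.0740 = 0.294.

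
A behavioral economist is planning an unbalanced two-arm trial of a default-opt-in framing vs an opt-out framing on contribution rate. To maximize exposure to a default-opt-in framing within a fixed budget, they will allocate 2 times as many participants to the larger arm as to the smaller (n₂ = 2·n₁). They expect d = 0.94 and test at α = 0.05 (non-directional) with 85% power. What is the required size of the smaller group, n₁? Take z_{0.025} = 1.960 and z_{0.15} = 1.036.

With allocation ratio k = n₂/n₁ = 2, Var(x̄₁−x̄₂) = σ²(1/n₁ + 1/(k·n₁)) = σ²·(k+1)/(k·n₁).
So n₁ = (1 + 1/k)·((z_{α/2} + z_β)/d)² = 1.500 × (2.996/0.94)².
n₁ = 1.500 × 10.16 = 15.2.
Round up: n₁ = 16, giving n₂ = 2 × 16 = 32.

n₁ = 16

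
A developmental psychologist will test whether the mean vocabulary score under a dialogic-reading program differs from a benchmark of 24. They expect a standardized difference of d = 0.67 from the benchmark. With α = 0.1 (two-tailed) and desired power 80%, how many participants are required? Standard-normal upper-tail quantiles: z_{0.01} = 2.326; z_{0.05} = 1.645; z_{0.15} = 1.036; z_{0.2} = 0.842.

n = 14

For a one-sample test: n = ((z_{α/2} + z_β) / d)².
z_{α/2} + z_β = 1.645 + 0.842 = 2.487.
n = (2.487 / 0.67)² = 3.712² = 13.78.
Round up.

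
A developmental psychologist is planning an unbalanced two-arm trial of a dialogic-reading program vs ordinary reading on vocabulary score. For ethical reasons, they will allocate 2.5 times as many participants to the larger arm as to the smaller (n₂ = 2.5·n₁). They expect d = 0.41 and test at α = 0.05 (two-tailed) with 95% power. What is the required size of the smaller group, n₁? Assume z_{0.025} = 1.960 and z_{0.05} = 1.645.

With allocation ratio k = n₂/n₁ = 2.5, Var(x̄₁−x̄₂) = σ²(1/n₁ + 1/(k·n₁)) = σ²·(k+1)/(k·n₁).
So n₁ = (1 + 1/k)·((z_{α/2} + z_β)/d)² = 1.400 × (3.605/0.41)².
n₁ = 1.400 × 77.31 = 108.2.
Round up: n₁ = 109, giving n₂ = ⌈2.5 × 109⌉ = ⌈272.5⌉ = 273.

n₁ = 109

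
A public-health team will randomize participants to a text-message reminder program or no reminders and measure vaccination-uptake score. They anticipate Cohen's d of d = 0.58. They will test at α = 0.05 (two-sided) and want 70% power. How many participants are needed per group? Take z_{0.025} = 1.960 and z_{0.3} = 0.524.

For two independent groups with equal n: n = 2·((z_{α/2} + z_β) / d)².
z_{α/2} + z_β = 1.960 + 0.524 = 2.484.
n = 2 × (2.484 / 0.58)² = 2 × 4.283² = 2 × 18.34 = 36.7.
Round up to the next whole participant.

n = 37 per group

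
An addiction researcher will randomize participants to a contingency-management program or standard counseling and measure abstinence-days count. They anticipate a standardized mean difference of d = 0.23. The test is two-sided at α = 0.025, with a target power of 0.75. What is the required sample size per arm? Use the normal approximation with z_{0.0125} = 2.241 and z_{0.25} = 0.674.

For two independent groups with equal n: n = 2·((z_{α/2} + z_β) / d)².
z_{α/2} + z_β = 2.241 + 0.674 = 2.915.
n = 2 × (2.915 / 0.23)² = 2 × 12.674² = 2 × 160.63 = 321.3.
Round up to the next whole participant.

n = 322 per group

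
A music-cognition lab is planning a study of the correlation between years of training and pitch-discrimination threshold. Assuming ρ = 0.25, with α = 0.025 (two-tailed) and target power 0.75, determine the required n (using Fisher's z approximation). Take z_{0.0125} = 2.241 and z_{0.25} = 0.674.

Fisher's z: C = ½·ln((1+r)/(1−r)) = ½·ln(1.6667) = 0.2554.
n = ((z_{α/2} + z_β)/C)² + 3.
(2.241 + 0.674) / 0.2554 = 2.915 / 0.2554 = 11.413.
n = 11.413² + 3 = 130.27 + 3 = 133.3.
Round up.

n = 134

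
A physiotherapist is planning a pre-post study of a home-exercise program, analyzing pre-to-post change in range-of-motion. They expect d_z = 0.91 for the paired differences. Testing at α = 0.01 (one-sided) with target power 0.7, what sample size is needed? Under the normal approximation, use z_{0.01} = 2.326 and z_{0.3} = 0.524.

n = 10 pairs

For a paired (one-sample on differences) test: n = ((z_{α} + z_β) / d)².
z_{α} + z_β = 2.326 + 0.524 = 2.850.
n = (2.850 / 0.91)² = 3.132² = 9.81.
Round up.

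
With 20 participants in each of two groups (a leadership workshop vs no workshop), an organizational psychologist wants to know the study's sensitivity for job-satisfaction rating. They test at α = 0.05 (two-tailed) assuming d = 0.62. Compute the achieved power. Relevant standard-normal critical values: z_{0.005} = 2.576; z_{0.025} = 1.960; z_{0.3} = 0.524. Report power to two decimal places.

For two equal groups, power = Φ(d·√(n/2) − z_{α/2}).
d·√(n/2) = 0.62 × √(20/2) = 0.62 × 3.162 = 1.961.
z_β = 1.961 − 1.960 = 0.001.
Power = Φ(0.001) = 0.500.

power ≈ 0.50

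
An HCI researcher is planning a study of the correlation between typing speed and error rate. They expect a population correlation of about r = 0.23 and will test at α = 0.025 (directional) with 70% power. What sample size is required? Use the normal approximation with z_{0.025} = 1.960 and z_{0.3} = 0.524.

n = 116

Fisher's z: C = ½·ln((1+r)/(1−r)) = ½·ln(1.5974) = 0.2342.
n = ((z_{α} + z_β)/C)² + 3.
(1.960 + 0.524) / 0.2342 = 2.484 / 0.2342 = 10.606.
n = 10.606² + 3 = 112.49 + 3 = 115.5.
Round up.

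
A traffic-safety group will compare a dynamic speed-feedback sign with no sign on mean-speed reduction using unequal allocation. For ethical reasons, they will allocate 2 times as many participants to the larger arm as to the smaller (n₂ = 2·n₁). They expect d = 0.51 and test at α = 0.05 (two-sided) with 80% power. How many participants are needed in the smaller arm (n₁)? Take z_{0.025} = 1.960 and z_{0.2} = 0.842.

With allocation ratio k = n₂/n₁ = 2, Var(x̄₁−x̄₂) = σ²(1/n₁ + 1/(k·n₁)) = σ²·(k+1)/(k·n₁).
So n₁ = (1 + 1/k)·((z_{α/2} + z_β)/d)² = 1.500 × (2.802/0.51)².
n₁ = 1.500 × 30.19 = 45.3.
Round up: n₁ = 46, giving n₂ = 2 × 46 = 92.

n₁ = 46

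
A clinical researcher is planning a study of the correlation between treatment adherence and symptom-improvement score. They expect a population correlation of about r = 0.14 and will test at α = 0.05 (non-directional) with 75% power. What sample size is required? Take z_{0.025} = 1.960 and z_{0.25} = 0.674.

Fisher's z: C = ½·ln((1+r)/(1−r)) = ½·ln(1.3256) = 0.1409.
n = ((z_{α/2} + z_β)/C)² + 3.
(1.960 + 0.674) / 0.1409 = 2.634 / 0.1409 = 18.694.
n = 18.694² + 3 = 349.47 + 3 = 352.5.
Round up.

n = 353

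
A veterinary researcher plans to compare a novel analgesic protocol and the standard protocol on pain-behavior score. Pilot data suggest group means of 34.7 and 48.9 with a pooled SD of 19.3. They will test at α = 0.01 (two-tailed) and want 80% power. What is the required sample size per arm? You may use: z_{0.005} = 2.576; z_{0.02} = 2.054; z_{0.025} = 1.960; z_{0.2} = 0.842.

Cohen's d = |M₁ − M₂| / SD_pooled = |34.7 − 48.9| / 19.3 = 14.2 / 19.3 = 0.736.
For two independent groups with equal n: n = 2·((z_{α/2} + z_β) / d)².
z_{α/2} + z_β = 2.576 + 0.842 = 3.418.
n = 2 × (3.418 / 0.736)² = 2 × 4.644² = 2 × 21.57 = 43.1.
Round up to the next whole participant.

n = 44 per group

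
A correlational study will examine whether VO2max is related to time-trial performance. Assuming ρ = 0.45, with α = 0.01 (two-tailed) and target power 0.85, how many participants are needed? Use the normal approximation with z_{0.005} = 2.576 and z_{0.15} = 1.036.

Fisher's z: C = ½·ln((1+r)/(1−r)) = ½·ln(2.6364) = 0.4847.
n = ((z_{α/2} + z_β)/C)² + 3.
(2.576 + 1.036) / 0.4847 = 3.612 / 0.4847 = 7.452.
n = 7.452² + 3 = 55.53 + 3 = 58.5.
Round up.

n = 59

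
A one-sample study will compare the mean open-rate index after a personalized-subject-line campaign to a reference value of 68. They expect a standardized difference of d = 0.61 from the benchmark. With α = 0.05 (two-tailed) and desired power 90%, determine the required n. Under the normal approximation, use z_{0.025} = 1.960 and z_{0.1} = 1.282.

For a one-sample test: n = ((z_{α/2} + z_β) / d)².
z_{α/2} + z_β = 1.960 + 1.282 = 3.242.
n = (3.242 / 0.61)² = 5.315² = 28.25.
Round up.

n = 29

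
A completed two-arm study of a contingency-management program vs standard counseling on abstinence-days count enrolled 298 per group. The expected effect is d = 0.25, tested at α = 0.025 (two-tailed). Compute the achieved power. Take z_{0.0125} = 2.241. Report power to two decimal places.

For two equal groups, power = Φ(d·√(n/2) − z_{α/2}).
d·√(n/2) = 0.25 × √(298/2) = 0.25 × 12.207 = 3.052.
z_β = 3.052 − 2.241 = 0.811.
Power = Φ(0.811) = 0.791.

power ≈ 0.79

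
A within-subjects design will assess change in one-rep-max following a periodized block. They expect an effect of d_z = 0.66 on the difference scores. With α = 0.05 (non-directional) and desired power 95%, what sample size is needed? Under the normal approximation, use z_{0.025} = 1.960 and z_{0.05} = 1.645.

n = 30 pairs

For a paired (one-sample on differences) test: n = ((z_{α/2} + z_β) / d)².
z_{α/2} + z_β = 1.960 + 1.645 = 3.605.
n = (3.605 / 0.66)² = 5.462² = 29.83.
Round up.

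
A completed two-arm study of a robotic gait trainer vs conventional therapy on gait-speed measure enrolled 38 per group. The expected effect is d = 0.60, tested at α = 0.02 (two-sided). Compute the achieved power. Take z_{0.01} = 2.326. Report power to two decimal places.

For two equal groups, power = Φ(d·√(n/2) − z_{α/2}).
d·√(n/2) = 0.60 × √(38/2) = 0.60 × 4.359 = 2.615.
z_β = 2.615 − 2.326 = 0.289.
Power = Φ(0.289) = 0.614.

power ≈ 0.61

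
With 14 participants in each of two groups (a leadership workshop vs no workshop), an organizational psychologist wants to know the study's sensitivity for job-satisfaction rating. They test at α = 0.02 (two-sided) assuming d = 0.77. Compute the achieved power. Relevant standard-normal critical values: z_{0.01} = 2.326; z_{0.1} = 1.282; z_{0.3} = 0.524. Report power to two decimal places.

power ≈ 0.39

For two equal groups, power = Φ(d·√(n/2) − z_{α/2}).
d·√(n/2) = 0.77 × √(14/2) = 0.77 × 2.646 = 2.037.
z_β = 2.037 − 2.326 = -0.289.
Power = Φ(-0.289) = 0.386.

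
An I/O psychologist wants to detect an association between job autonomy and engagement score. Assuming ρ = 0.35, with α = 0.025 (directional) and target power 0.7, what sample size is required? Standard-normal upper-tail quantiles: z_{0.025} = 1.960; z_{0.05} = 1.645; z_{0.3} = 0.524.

Fisher's z: C = ½·ln((1+r)/(1−r)) = ½·ln(2.0769) = 0.3654.
n = ((z_{α} + z_β)/C)² + 3.
(1.960 + 0.524) / 0.3654 = 2.484 / 0.3654 = 6.798.
n = 6.798² + 3 = 46.21 + 3 = 49.2.
Round up.

n = 50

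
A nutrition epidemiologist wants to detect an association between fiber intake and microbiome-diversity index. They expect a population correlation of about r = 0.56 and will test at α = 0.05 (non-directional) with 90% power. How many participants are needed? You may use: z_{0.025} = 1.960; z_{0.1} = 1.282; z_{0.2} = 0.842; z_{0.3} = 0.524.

Fisher's z: C = ½·ln((1+r)/(1−r)) = ½·ln(3.5455) = 0.6328.
n = ((z_{α/2} + z_β)/C)² + 3.
(1.960 + 1.282) / 0.6328 = 3.242 / 0.6328 = 5.123.
n = 5.123² + 3 = 26.25 + 3 = 29.2.
Round up.

n = 30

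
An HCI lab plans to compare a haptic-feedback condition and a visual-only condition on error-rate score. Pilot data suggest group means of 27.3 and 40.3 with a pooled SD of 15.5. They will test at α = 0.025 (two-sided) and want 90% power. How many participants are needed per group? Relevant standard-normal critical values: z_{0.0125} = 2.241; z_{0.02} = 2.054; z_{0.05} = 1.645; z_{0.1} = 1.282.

n = 36 per group

Cohen's d = |M₁ − M₂| / SD_pooled = |27.3 − 40.3| / 15.5 = 13.0 / 15.5 = 0.839.
For two independent groups with equal n: n = 2·((z_{α/2} + z_β) / d)².
z_{α/2} + z_β = 2.241 + 1.282 = 3.523.
n = 2 × (3.523 / 0.839)² = 2 × 4.199² = 2 × 17.63 = 35.3.
Round up to the next whole participant.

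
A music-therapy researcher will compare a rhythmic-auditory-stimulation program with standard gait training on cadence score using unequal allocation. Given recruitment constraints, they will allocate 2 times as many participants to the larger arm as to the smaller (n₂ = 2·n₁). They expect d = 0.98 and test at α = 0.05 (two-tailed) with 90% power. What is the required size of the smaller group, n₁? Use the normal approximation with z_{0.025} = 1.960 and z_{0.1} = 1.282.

n₁ = 17

With allocation ratio k = n₂/n₁ = 2, Var(x̄₁−x̄₂) = σ²(1/n₁ + 1/(k·n₁)) = σ²·(k+1)/(k·n₁).
So n₁ = (1 + 1/k)·((z_{α/2} + z_β)/d)² = 1.500 × (3.242/0.98)².
n₁ = 1.500 × 10.94 = 16.4.
Round up: n₁ = 17, giving n₂ = 2 × 17 = 34.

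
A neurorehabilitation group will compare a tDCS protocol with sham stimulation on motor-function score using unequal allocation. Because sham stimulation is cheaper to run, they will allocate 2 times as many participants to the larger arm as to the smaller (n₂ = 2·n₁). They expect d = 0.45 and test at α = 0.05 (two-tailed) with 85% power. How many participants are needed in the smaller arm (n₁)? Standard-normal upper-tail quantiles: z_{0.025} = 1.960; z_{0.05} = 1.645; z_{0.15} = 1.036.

n₁ = 67

With allocation ratio k = n₂/n₁ = 2, Var(x̄₁−x̄₂) = σ²(1/n₁ + 1/(k·n₁)) = σ²·(k+1)/(k·n₁).
So n₁ = (1 + 1/k)·((z_{α/2} + z_β)/d)² = 1.500 × (2.996/0.45)².
n₁ = 1.500 × 44.33 = 66.5.
Round up: n₁ = 67, giving n₂ = 2 × 67 = 134.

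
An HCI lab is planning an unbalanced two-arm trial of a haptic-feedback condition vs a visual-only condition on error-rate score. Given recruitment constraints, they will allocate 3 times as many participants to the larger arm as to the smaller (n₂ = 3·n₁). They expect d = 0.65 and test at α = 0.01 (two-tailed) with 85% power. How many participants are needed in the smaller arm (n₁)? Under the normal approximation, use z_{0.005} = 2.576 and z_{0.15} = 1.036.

With allocation ratio k = n₂/n₁ = 3, Var(x̄₁−x̄₂) = σ²(1/n₁ + 1/(k·n₁)) = σ²·(k+1)/(k·n₁).
So n₁ = (1 + 1/k)·((z_{α/2} + z_β)/d)² = 1.333 × (3.612/0.65)².
n₁ = 1.333 × 30.88 = 41.2.
Round up: n₁ = 42, giving n₂ = 3 × 42 = 126.

n₁ = 42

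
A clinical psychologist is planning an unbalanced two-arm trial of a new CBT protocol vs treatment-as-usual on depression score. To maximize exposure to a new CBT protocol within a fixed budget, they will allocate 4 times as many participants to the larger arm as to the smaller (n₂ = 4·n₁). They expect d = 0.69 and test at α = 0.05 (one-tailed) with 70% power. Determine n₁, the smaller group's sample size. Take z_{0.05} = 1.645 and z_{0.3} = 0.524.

With allocation ratio k = n₂/n₁ = 4, Var(x̄₁−x̄₂) = σ²(1/n₁ + 1/(k·n₁)) = σ²·(k+1)/(k·n₁).
So n₁ = (1 + 1/k)·((z_{α} + z_β)/d)² = 1.250 × (2.169/0.69)².
n₁ = 1.250 × 9.88 = 12.4.
Round up: n₁ = 13, giving n₂ = 4 × 13 = 52.

n₁ = 13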